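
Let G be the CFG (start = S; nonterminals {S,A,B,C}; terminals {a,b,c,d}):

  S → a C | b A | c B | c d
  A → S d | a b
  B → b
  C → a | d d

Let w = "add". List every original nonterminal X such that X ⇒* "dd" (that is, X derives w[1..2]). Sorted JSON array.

Convert to CNF:
  S -> T1 C | T2 A | T3 B | T3 T0
  A -> S T0 | T1 T2
  B -> b
  C -> T0 T0 | a
  T0 -> d
  T1 -> a
  T2 -> b
  T3 -> c

CYK fill — only the sub-triangle for w[1..2]:
  [1..1]={T0}  "d"  orig:{}
  [2..2]={T0}  "d"  orig:{}
  [1..2]={C}  "dd"

Original NTs in T[1,2] deriving "dd": ["C"]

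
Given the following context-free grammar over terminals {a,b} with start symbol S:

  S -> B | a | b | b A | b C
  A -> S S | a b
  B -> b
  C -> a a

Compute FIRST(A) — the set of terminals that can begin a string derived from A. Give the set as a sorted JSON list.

FIRST sets, iterate to fixpoint:
pass 1:
  A via A→a b: +{a}
  B via B→b: +{b}
  C via C→a a: +{a}
  S via S→B: +{b}
  S via S→a: +{a}
  FIRST(S)={a,b}  FIRST(A)={a}  FIRST(B)={b}  FIRST(C)={a}
pass 2:
  A via A→S S: +{b}
  FIRST(S)={a,b}  FIRST(A)={a,b}  FIRST(B)={b}  FIRST(C)={a}
pass 3: (no change)
  FIRST(S)={a,b}  FIRST(A)={a,b}  FIRST(B)={b}  FIRST(C)={a}

FIRST(A) = ["a", "b"]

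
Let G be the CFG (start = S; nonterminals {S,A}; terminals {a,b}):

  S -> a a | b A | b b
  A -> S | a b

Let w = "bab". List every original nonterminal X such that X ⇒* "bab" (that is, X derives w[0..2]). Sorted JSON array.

CNF form of G:
  S -> T0 T0 | T1 A | T1 T1
  A -> T0 T0 | T0 T1 | T1 A | T1 T1
  T0 -> a
  T1 -> b

CYK fill (cells [i..j] with 0 ≤ i ≤ j ≤ 2 only):
  cell(0,0) b: {T1}  orig:{}
  cell(1,1) a: {T0}  orig:{}
  cell(2,2) b: {T1}  orig:{}
  cell(0,1) ba: ∅
  cell(1,2) ab: {A}
  cell(0,2) bab: {A,S}

Original NTs in T[0,2] deriving "bab": ["A", "S"]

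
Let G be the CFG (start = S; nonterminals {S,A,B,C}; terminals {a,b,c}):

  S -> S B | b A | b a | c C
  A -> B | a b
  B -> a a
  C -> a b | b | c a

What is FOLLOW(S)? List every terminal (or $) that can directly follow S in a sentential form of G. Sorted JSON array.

FIRST iteration:
[1]
  A via A→a b: +{a}
  B via B→a a: +{a}
  C via C→a b: +{a}
  C via C→b: +{b}
  C via C→c a: +{c}
  S via S→b A: +{b}
  S via S→c C: +{c}
  FIRST[S]={b,c}  FIRST[A]={a}  FIRST[B]={a}  FIRST[C]={a,b,c}
[2] (stable)
  FIRST[S]={b,c}  FIRST[A]={a}  FIRST[B]={a}  FIRST[C]={a,b,c}

FOLLOW iteration:
FOLLOW(S) := {$}
[1]
  S→S B: FOLLOW(S) ⊇ FIRST(B) = {a}; new: +{a}
  S→S B: FOLLOW(B) ⊇ FOLLOW(S) ⊇ {$,a}; new: +{$,a}
  S→b A: FOLLOW(A) ⊇ FOLLOW(S) ⊇ {$,a}; new: +{$,a}
  S→c C: FOLLOW(C) ⊇ FOLLOW(S) ⊇ {$,a}; new: +{$,a}
  FOLLOW[S]={$,a}  FOLLOW[A]={$,a}  FOLLOW[B]={$,a}  FOLLOW[C]={$,a}
[2] — fixpoint
  FOLLOW[S]={$,a}  FOLLOW[A]={$,a}  FOLLOW[B]={$,a}  FOLLOW[C]={$,a}

FOLLOW(S) = ["$", "a"]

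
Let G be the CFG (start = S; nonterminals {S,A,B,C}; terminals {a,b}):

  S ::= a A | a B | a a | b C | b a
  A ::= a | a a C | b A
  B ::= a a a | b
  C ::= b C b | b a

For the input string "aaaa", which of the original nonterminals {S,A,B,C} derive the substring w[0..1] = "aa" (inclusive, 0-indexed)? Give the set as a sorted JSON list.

CNF form of G:
  S -> T0 A | T0 B | T0 T0 | T1 C | T1 T0
  A -> T0 X2 | T1 A | a
  B -> T0 X3 | b
  C -> T1 T0 | T1 X4
  T0 -> a
  T1 -> b
  X2 -> T0 C
  X3 -> T0 T0
  X4 -> C T1

Fill CYK table bottom-up (cells [i..j] with 0 ≤ i ≤ j ≤ 1 only):
  cell(0,0) a: {A,T0}  orig:{A}
  cell(1,1) a: {A,T0}  orig:{A}
  cell(0,1) aa: {S,X3}  orig:{S}

Original NTs in T[0,1] deriving "aa": ["S"]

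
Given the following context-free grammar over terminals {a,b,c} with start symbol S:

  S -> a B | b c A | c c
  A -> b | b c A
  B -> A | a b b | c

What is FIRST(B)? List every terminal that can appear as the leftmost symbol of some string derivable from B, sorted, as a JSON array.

FIRST sets, iterate to fixpoint:
[1]
  A via A→b: +{b}
  B via B→A: +{b}
  B via B→a b b: +{a}
  B via B→c: +{c}
  S via S→a B: +{a}
  S via S→b c A: +{b}
  S via S→c c: +{c}
  FIRST[S]={a,b,c}  FIRST[A]={b}  FIRST[B]={a,b,c}
[2] (stable)
  FIRST[S]={a,b,c}  FIRST[A]={b}  FIRST[B]={a,b,c}

FIRST(B) = ["a", "b", "c"]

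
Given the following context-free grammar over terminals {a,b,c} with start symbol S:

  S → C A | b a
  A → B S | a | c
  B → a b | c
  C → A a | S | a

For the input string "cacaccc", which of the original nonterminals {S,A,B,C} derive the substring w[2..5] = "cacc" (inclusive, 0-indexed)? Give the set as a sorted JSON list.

CNF form of G:
  S -> C A | T1 T0
  A -> B S | a | c
  B -> T0 T1 | c
  C -> A T0 | C A | T1 T0 | a
  T0 -> a
  T1 -> b

Fill CYK table bottom-up (cells [i..j] with 2 ≤ i ≤ j ≤ 5 only):
  cell(2,2) c: {A,B}
  cell(3,3) a: {A,C,T0}  orig:{A,C}
  cell(4,4) c: {A,B}
  cell(5,5) c: {A,B}
  cell(2,3) ca: {C}
  cell(3,4) ac: {C,S}
  cell(4,5) cc: ∅
  cell(2,4) cac: {A,C,S}
  cell(3,5) acc: {C,S}
  cell(2,5) cacc: {A,C,S}

Original NTs in T[2,5] deriving "cacc": ["A", "C", "S"]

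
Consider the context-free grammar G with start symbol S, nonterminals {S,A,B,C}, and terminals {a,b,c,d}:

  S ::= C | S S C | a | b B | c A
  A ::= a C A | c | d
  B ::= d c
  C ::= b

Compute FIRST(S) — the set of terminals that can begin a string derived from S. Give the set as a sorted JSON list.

FIRST sets, iterate to fixpoint:
round 1:
  A via A→a C A: +{a}
  A via A→c: +{c}
  A via A→d: +{d}
  B via B→d c: +{d}
  C via C→b: +{b}
  S via S→C: +{b}
  S via S→a: +{a}
  S via S→c A: +{c}
  FIRST[S]={a,b,c}  FIRST[A]={a,c,d}  FIRST[B]={d}  FIRST[C]={b}
round 2: done
  FIRST[S]={a,b,c}  FIRST[A]={a,c,d}  FIRST[B]={d}  FIRST[C]={b}

FIRST(S) = ["a", "b", "c"]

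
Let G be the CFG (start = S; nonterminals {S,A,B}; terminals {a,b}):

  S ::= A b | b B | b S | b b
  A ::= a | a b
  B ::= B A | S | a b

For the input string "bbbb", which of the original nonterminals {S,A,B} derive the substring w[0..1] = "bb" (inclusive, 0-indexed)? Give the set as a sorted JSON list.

CNF form of G:
  S -> A T1 | T1 B | T1 S | T1 T1
  A -> T0 T1 | a
  B -> A T1 | B A | T0 T1 | T1 B | T1 S | T1 T1
  T0 -> a
  T1 -> b

Fill CYK table bottom-up — only the sub-triangle for w[0..1]:
  [0..0]={T1}  "b"  orig:{}
  [1..1]={T1}  "b"  orig:{}
  [0..1]={B,S}  "bb"

Original NTs in T[0,1] deriving "bb": ["B", "S"]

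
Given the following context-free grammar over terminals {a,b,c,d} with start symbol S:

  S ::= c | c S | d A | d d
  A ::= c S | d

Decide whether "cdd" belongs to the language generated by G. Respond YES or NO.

Convert to CNF:
  S -> T0 S | T1 A | T1 T1 | c
  A -> T0 S | d
  T0 -> c
  T1 -> d

Fill CYK table bottom-up:
  T[0,0] 'c' = {S,T0}  orig:{S}
  T[1,1] 'd' = {A,T1}  orig:{A}
  T[2,2] 'd' = {A,T1}  orig:{A}
  T[0,1] 'cd' = ∅
  T[1,2] 'dd' = {S}
  T[0,2] 'cdd' = {A,S}

S ∈ T[0,2] ⇒ YES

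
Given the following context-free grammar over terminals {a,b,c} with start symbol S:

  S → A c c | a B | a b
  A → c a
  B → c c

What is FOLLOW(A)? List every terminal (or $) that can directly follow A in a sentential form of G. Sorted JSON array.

Compute FIRST by fixpoint:
round 1:
  A via A→c a: +{c}
  B via B→c c: +{c}
  S via S→A c c: +{c}
  S via S→a B: +{a}
  S: {a,c}  A: {c}  B: {c}
round 2: (stable)
  S: {a,c}  A: {c}  B: {c}

FOLLOW sets:
seed FOLLOW(S) with $
iter 1:
  S→A c c: FOLLOW(A) ⊇ FIRST(c) = {c}; new: +{c}
  S→a B: FOLLOW(B) ⊇ FOLLOW(S) ⊇ {$}; new: +{$}
  FOLLOW[S]={$}  FOLLOW[A]={c}  FOLLOW[B]={$}
iter 2: done
  FOLLOW[S]={$}  FOLLOW[A]={c}  FOLLOW[B]={$}

FOLLOW(A) = ["c"]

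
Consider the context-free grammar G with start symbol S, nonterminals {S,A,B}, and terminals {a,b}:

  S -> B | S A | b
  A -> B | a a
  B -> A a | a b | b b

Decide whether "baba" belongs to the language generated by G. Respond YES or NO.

Convert to CNF:
  S -> A T0 | S A | T0 T1 | T1 T1 | b
  A -> A T0 | T0 T0 | T0 T1 | T1 T1
  B -> A T0 | T0 T1 | T1 T1
  T0 -> a
  T1 -> b

CYK fill:
  [0..0]={S,T1}  "b"  orig:{S}
  [1..1]={T0}  "a"  orig:{}
  [2..2]={S,T1}  "b"  orig:{S}
  [3..3]={T0}  "a"  orig:{}
  [0..1]=∅  "ba"
  [1..2]={A,B,S}  "ab"
  [2..3]=∅  "ba"
  [0..2]={S}  "bab"
  [1..3]={A,B,S}  "aba"
  [0..3]={S}  "baba"

S ∈ T[0,3] ⇒ YES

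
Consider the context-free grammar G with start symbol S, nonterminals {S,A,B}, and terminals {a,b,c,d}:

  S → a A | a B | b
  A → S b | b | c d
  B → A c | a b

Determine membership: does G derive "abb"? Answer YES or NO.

CNF form of G:
  S -> T3 A | T3 B | b
  A -> S T0 | T1 T2 | b
  B -> A T1 | T3 T0
  T0 -> b
  T1 -> c
  T2 -> d
  T3 -> a

CYK fill:
  cell(0,0) a: {T3}  orig:{}
  cell(1,1) b: {A,S,T0}  orig:{A,S}
  cell(2,2) b: {A,S,T0}  orig:{A,S}
  cell(0,1) ab: {B,S}
  cell(1,2) bb: {A}
  cell(0,2) abb: {A,S}

S ∈ T[0,2] ⇒ YES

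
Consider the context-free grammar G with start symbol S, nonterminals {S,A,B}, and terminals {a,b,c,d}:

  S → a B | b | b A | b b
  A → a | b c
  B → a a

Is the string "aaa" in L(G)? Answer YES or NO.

CNF form of G:
  S -> T0 A | T0 T0 | T2 B | b
  A -> T0 T1 | a
  B -> T2 T2
  T0 -> b
  T1 -> c
  T2 -> a

CYK table (by increasing span):
  cell(0,0) a: {A,T2}  orig:{A}
  cell(1,1) a: {A,T2}  orig:{A}
  cell(2,2) a: {A,T2}  orig:{A}
  cell(0,1) aa: {B}
  cell(1,2) aa: {B}
  cell(0,2) aaa: {S}

S ∈ T[0,2] ⇒ YES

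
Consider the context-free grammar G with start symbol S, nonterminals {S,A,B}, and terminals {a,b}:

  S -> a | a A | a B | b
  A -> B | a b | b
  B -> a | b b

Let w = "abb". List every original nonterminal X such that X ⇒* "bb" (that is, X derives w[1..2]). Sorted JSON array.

CNF form of G:
  S -> T0 A | T0 B | a | b
  A -> T0 T1 | T1 T1 | a | b
  B -> T1 T1 | a
  T0 -> a
  T1 -> b

Fill CYK table bottom-up (cells [i..j] with 1 ≤ i ≤ j ≤ 2 only):
  T[1,1] 'b' = {A,S,T1}  orig:{A,S}
  T[2,2] 'b' = {A,S,T1}  orig:{A,S}
  T[1,2] 'bb' = {A,B}

Original NTs in T[1,2] deriving "bb": ["A", "B"]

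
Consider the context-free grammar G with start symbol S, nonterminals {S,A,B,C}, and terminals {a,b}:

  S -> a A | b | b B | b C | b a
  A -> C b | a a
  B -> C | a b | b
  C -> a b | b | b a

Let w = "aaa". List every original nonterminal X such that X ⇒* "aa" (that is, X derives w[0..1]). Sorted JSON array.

Convert to CNF:
  S -> T0 B | T0 C | T0 T1 | T1 A | b
  A -> C T0 | T1 T1
  B -> T0 T1 | T1 T0 | b
  C -> T0 T1 | T1 T0 | b
  T0 -> b
  T1 -> a

CYK fill — only the sub-triangle for w[0..1]:
  cell(0,0) a: {T1}  orig:{}
  cell(1,1) a: {T1}  orig:{}
  cell(0,1) aa: {A}

Original NTs in T[0,1] deriving "aa": ["A"]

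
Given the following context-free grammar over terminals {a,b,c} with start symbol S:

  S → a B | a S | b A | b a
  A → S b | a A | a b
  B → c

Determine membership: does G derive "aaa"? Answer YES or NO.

Convert to CNF:
  S -> T0 A | T0 T1 | T1 B | T1 S
  A -> S T0 | T1 A | T1 T0
  B -> c
  T0 -> b
  T1 -> a

Fill CYK table bottom-up:
  T[0,0] 'a' = {T1}  orig:{}
  T[1,1] 'a' = {T1}  orig:{}
  T[2,2] 'a' = {T1}  orig:{}
  T[0,1] 'aa' = ∅
  T[1,2] 'aa' = ∅
  T[0,2] 'aaa' = ∅

S ∉ T[0,2] ⇒ NO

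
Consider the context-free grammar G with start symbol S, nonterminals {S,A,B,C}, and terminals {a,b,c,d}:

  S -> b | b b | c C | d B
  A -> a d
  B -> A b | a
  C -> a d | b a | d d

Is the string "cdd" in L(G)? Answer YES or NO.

Convert to CNF:
  S -> T1 B | T2 T2 | T3 C | b
  A -> T0 T1
  B -> A T2 | a
  C -> T0 T1 | T1 T1 | T2 T0
  T0 -> a
  T1 -> d
  T2 -> b
  T3 -> c

CYK table (by increasing span):
  cell(0,0) c: {T3}  orig:{}
  cell(1,1) d: {T1}  orig:{}
  cell(2,2) d: {T1}  orig:{}
  cell(0,1) cd: ∅
  cell(1,2) dd: {C}
  cell(0,2) cdd: {S}

S ∈ T[0,2] ⇒ YES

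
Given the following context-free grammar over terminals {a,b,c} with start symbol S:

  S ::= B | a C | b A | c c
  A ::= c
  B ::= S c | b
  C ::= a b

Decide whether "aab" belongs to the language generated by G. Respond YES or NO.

Convert to CNF:
  S -> S T0 | T0 T0 | T1 C | T2 A | b
  A -> c
  B -> S T0 | b
  C -> T1 T2
  T0 -> c
  T1 -> a
  T2 -> b

Fill CYK table bottom-up:
  T[0,0] 'a' = {T1}  orig:{}
  T[1,1] 'a' = {T1}  orig:{}
  T[2,2] 'b' = {B,S,T2}  orig:{B,S}
  T[0,1] 'aa' = ∅
  T[1,2] 'ab' = {C}
  T[0,2] 'aab' = {S}

S ∈ T[0,2] ⇒ YES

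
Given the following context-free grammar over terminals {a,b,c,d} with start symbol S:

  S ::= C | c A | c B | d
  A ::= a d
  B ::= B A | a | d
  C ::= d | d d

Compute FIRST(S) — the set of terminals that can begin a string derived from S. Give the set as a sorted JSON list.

Compute FIRST by fixpoint:
iter 1:
  A via A→a d: +{a}
  B via B→a: +{a}
  B via B→d: +{d}
  C via C→d: +{d}
  S via S→C: +{d}
  S via S→c A: +{c}
  S: {c,d}  A: {a}  B: {a,d}  C: {d}
iter 2: (stable)
  S: {c,d}  A: {a}  B: {a,d}  C: {d}

FIRST(S) = ["c", "d"]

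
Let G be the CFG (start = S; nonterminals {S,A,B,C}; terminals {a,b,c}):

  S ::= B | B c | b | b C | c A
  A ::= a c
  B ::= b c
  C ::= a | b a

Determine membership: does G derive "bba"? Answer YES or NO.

CNF form of G:
  S -> B T1 | T1 A | T2 C | T2 T1 | b
  A -> T0 T1
  B -> T2 T1
  C -> T2 T0 | a
  T0 -> a
  T1 -> c
  T2 -> b

CYK table (by increasing span):
  [0..0]={S,T2}  "b"  orig:{S}
  [1..1]={S,T2}  "b"  orig:{S}
  [2..2]={C,T0}  "a"  orig:{C}
  [0..1]=∅  "bb"
  [1..2]={C,S}  "ba"
  [0..2]={S}  "bba"

S ∈ T[0,2] ⇒ YES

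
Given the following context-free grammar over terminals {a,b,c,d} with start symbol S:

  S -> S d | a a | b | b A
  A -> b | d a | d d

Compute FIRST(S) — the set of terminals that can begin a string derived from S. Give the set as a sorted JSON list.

FIRST iteration:
[1]
  A via A→b: +{b}
  A via A→d a: +{d}
  S via S→a a: +{a}
  S via S→b: +{b}
  S: {a,b}  A: {b,d}
[2] (no change)
  S: {a,b}  A: {b,d}

FIRST(S) = ["a", "b"]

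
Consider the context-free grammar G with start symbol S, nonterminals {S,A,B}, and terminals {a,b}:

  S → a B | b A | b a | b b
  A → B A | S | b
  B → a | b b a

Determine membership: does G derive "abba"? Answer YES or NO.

Convert to CNF:
  S -> T0 B | T1 A | T1 T0 | T1 T1
  A -> B A | T0 B | T1 A | T1 T0 | T1 T1 | b
  B -> T1 X2 | a
  T0 -> a
  T1 -> b
  X2 -> T1 T0

CYK table (by increasing span):
  T[0,0] 'a' = {B,T0}  orig:{B}
  T[1,1] 'b' = {A,T1}  orig:{A}
  T[2,2] 'b' = {A,T1}  orig:{A}
  T[3,3] 'a' = {B,T0}  orig:{B}
  T[0,1] 'ab' = {A}
  T[1,2] 'bb' = {A,S}
  T[2,3] 'ba' = {A,S,X2}  orig:{A,S}
  T[0,2] 'abb' = {A}
  T[1,3] 'bba' = {A,B,S}
  T[0,3] 'abba' = {A,S}

S ∈ T[0,3] ⇒ YES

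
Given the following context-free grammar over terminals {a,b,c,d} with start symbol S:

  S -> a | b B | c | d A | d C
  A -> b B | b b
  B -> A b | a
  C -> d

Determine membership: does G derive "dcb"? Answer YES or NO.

Convert to CNF:
  S -> T0 B | T1 A | T1 C | a | c
  A -> T0 B | T0 T0
  B -> A T0 | a
  C -> d
  T0 -> b
  T1 -> d

Fill CYK table bottom-up:
  cell(0,0) d: {C,T1}  orig:{C}
  cell(1,1) c: {S}
  cell(2,2) b: {T0}  orig:{}
  cell(0,1) dc: ∅
  cell(1,2) cb: ∅
  cell(0,2) dcb: ∅

S ∉ T[0,2] ⇒ NO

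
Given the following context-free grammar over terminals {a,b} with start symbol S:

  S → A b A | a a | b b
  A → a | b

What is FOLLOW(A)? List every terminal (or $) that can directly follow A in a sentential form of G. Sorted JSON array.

FIRST iteration:
round 1:
  A via A→a: +{a}
  A via A→b: +{b}
  S via S→A b A: +{a,b}
  FIRST[S]={a,b}  FIRST[A]={a,b}
round 2: (no change)
  FIRST[S]={a,b}  FIRST[A]={a,b}

FOLLOW iteration:
seed FOLLOW(S) with $
pass 1:
  S→A b A: FOLLOW(A) ⊇ FIRST(b) = {b}; new: +{b}
  S→A b A: FOLLOW(A) ⊇ FOLLOW(S) ⊇ {$}; new: +{$}
  FOLLOW(S)={$}  FOLLOW(A)={$,b}
pass 2: — fixpoint
  FOLLOW(S)={$}  FOLLOW(A)={$,b}

FOLLOW(A) = ["$", "b"]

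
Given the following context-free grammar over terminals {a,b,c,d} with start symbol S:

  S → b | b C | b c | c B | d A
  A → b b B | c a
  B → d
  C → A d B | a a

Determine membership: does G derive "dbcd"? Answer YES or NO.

Convert to CNF:
  S -> T0 C | T0 T1 | T1 B | T3 A | b
  A -> T0 X4 | T1 T2
  B -> d
  C -> A X5 | T2 T2
  T0 -> b
  T1 -> c
  T2 -> a
  T3 -> d
  X4 -> T0 B
  X5 -> T3 B

CYK fill:
  T[0,0] 'd' = {B,T3}  orig:{B}
  T[1,1] 'b' = {S,T0}  orig:{S}
  T[2,2] 'c' = {T1}  orig:{}
  T[3,3] 'd' = {B,T3}  orig:{B}
  T[0,1] 'db' = ∅
  T[1,2] 'bc' = {S}
  T[2,3] 'cd' = {S}
  T[0,2] 'dbc' = ∅
  T[1,3] 'bcd' = ∅
  T[0,3] 'dbcd' = ∅

S ∉ T[0,3] ⇒ NO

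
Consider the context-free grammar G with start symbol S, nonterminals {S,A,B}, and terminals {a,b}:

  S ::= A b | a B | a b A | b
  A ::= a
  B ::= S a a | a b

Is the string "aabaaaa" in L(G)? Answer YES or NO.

Convert to CNF:
  S -> A T1 | T0 B | T0 X3 | b
  A -> a
  B -> S X2 | T0 T1
  T0 -> a
  T1 -> b
  X2 -> T0 T0
  X3 -> T1 A

Fill CYK table bottom-up:
  [0..0]={A,T0}  "a"  orig:{A}
  [1..1]={A,T0}  "a"  orig:{A}
  [2..2]={S,T1}  "b"  orig:{S}
  [3..3]={A,T0}  "a"  orig:{A}
  [4..4]={A,T0}  "a"  orig:{A}
  [5..5]={A,T0}  "a"  orig:{A}
  [6..6]={A,T0}  "a"  orig:{A}
  [0..1]={X2}  "aa"  orig:{}
  [1..2]={B,S}  "ab"
  [2..3]={X3}  "ba"  orig:{}
  [3..4]={X2}  "aa"  orig:{}
  [4..5]={X2}  "aa"  orig:{}
  [5..6]={X2}  "aa"  orig:{}
  [0..2]={S}  "aab"
  [1..3]={S}  "aba"
  [2..4]={B}  "baa"
  [3..5]=∅  "aaa"
  [4..6]=∅  "aaa"
  [0..3]=∅  "aaba"
  [1..4]={B,S}  "abaa"
  [2..5]=∅  "baaa"
  [3..6]=∅  "aaaa"
  [0..4]={B,S}  "aabaa"
  [1..5]={B}  "abaaa"
  [2..6]=∅  "baaaa"
  [0..5]={S}  "aabaaa"
  [1..6]={B}  "abaaaa"
  [0..6]={B,S}  "aabaaaa"

S ∈ T[0,6] ⇒ YES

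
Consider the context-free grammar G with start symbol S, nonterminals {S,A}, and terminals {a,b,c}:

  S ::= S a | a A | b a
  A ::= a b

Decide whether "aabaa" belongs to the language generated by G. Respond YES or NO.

CNF form of G:
  S -> S T0 | T0 A | T1 T0
  A -> T0 T1
  T0 -> a
  T1 -> b

CYK table (by increasing span):
  [0..0]={T0}  "a"  orig:{}
  [1..1]={T0}  "a"  orig:{}
  [2..2]={T1}  "b"  orig:{}
  [3..3]={T0}  "a"  orig:{}
  [4..4]={T0}  "a"  orig:{}
  [0..1]=∅  "aa"
  [1..2]={A}  "ab"
  [2..3]={S}  "ba"
  [3..4]=∅  "aa"
  [0..2]={S}  "aab"
  [1..3]=∅  "aba"
  [2..4]={S}  "baa"
  [0..3]={S}  "aaba"
  [1..4]=∅  "abaa"
  [0..4]={S}  "aabaa"

S ∈ T[0,4] ⇒ YES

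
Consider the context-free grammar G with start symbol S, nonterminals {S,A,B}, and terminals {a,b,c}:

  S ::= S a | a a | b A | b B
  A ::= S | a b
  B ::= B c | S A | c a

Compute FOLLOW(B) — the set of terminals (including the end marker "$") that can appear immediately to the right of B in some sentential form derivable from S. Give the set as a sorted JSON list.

FIRST iteration:
iter 1:
  A via A→a b: +{a}
  B via B→c a: +{c}
  S via S→a a: +{a}
  S via S→b A: +{b}
  FIRST[S]={a,b}  FIRST[A]={a}  FIRST[B]={c}
iter 2:
  A via A→S: +{b}
  B via B→S A: +{a,b}
  FIRST[S]={a,b}  FIRST[A]={a,b}  FIRST[B]={a,b,c}
iter 3: — fixpoint
  FIRST[S]={a,b}  FIRST[A]={a,b}  FIRST[B]={a,b,c}

FOLLOW sets:
seed FOLLOW(S) with $
iter 1:
  B→B c: FOLLOW(B) ⊇ FIRST(c) = {c}; new: +{c}
  B→S A: FOLLOW(S) ⊇ FIRST(A) = {a,b}; new: +{a,b}
  B→S A: FOLLOW(A) ⊇ FOLLOW(B) ⊇ {c}; new: +{c}
  S→b A: FOLLOW(A) ⊇ FOLLOW(S) ⊇ {$,a,b}; new: +{$,a,b}
  S→b B: FOLLOW(B) ⊇ FOLLOW(S) ⊇ {$,a,b}; new: +{$,a,b}
  FOLLOW[S]={$,a,b}  FOLLOW[A]={$,a,b,c}  FOLLOW[B]={$,a,b,c}
iter 2:
  A→S: FOLLOW(S) ⊇ FOLLOW(A) ⊇ {$,a,b,c}; new: +{c}
  FOLLOW[S]={$,a,b,c}  FOLLOW[A]={$,a,b,c}  FOLLOW[B]={$,a,b,c}
iter 3: — fixpoint
  FOLLOW[S]={$,a,b,c}  FOLLOW[A]={$,a,b,c}  FOLLOW[B]={$,a,b,c}

FOLLOW(B) = ["$", "a", "b", "c"]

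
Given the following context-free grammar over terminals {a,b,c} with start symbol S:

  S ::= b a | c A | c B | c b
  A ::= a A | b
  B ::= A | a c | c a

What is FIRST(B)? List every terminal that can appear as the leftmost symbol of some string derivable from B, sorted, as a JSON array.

FIRST sets, iterate to fixpoint:
round 1:
  A via A→a A: +{a}
  A via A→b: +{b}
  B via B→A: +{a,b}
  B via B→c a: +{c}
  S via S→b a: +{b}
  S via S→c A: +{c}
  FIRST[S]={b,c}  FIRST[A]={a,b}  FIRST[B]={a,b,c}
round 2: (no change)
  FIRST[S]={b,c}  FIRST[A]={a,b}  FIRST[B]={a,b,c}

FIRST(B) = ["a", "b", "c"]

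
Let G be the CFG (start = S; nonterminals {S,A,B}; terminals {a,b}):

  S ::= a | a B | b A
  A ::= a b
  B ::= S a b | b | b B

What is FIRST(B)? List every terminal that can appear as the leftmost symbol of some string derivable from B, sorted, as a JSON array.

FIRST iteration:
iter 1:
  A via A→a b: +{a}
  B via B→b: +{b}
  S via S→a: +{a}
  S via S→b A: +{b}
  FIRST[S]={a,b}  FIRST[A]={a}  FIRST[B]={b}
iter 2:
  B via B→S a b: +{a}
  FIRST[S]={a,b}  FIRST[A]={a}  FIRST[B]={a,b}
iter 3: — fixpoint
  FIRST[S]={a,b}  FIRST[A]={a}  FIRST[B]={a,b}

FIRST(B) = ["a", "b"]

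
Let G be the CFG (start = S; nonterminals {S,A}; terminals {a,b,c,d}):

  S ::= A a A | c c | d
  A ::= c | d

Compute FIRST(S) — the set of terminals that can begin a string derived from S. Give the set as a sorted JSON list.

FIRST sets, iterate to fixpoint:
[1]
  A via A→c: +{c}
  A via A→d: +{d}
  S via S→A a A: +{c,d}
  FIRST[S]={c,d}  FIRST[A]={c,d}
[2] done
  FIRST[S]={c,d}  FIRST[A]={c,d}

FIRST(S) = ["c", "d"]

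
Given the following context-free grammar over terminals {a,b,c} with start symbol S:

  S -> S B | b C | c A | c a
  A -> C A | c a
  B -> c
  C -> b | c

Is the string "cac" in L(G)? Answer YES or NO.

CNF form of G:
  S -> S B | T0 A | T0 T1 | T2 C
  A -> C A | T0 T1
  B -> c
  C -> b | c
  T0 -> c
  T1 -> a
  T2 -> b

Fill CYK table bottom-up:
  T[0,0] 'c' = {B,C,T0}  orig:{B,C}
  T[1,1] 'a' = {T1}  orig:{}
  T[2,2] 'c' = {B,C,T0}  orig:{B,C}
  T[0,1] 'ca' = {A,S}
  T[1,2] 'ac' = ∅
  T[0,2] 'cac' = {S}

S ∈ T[0,2] ⇒ YES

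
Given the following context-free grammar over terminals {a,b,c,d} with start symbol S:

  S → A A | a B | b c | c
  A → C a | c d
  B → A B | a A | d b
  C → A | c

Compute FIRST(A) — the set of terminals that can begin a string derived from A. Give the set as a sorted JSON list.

Compute FIRST by fixpoint:
round 1:
  A via A→c d: +{c}
  B via B→A B: +{c}
  B via B→a A: +{a}
  B via B→d b: +{d}
  C via C→A: +{c}
  S via S→A A: +{c}
  S via S→a B: +{a}
  S via S→b c: +{b}
  FIRST[S]={a,b,c}  FIRST[A]={c}  FIRST[B]={a,c,d}  FIRST[C]={c}
round 2: (stable)
  FIRST[S]={a,b,c}  FIRST[A]={c}  FIRST[B]={a,c,d}  FIRST[C]={c}

FIRST(A) = ["c"]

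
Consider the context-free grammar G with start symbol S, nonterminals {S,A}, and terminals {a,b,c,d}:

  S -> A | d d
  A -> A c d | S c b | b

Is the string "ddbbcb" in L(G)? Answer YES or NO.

Convert to CNF:
  S -> A X5 | S X6 | T1 T1 | b
  A -> A X3 | S X4 | b
  T0 -> c
  T1 -> d
  T2 -> b
  X3 -> T0 T1
  X4 -> T0 T2
  X5 -> T0 T1
  X6 -> T0 T2

CYK table (by increasing span):
  T[0,0] 'd' = {T1}  orig:{}
  T[1,1] 'd' = {T1}  orig:{}
  T[2,2] 'b' = {A,S,T2}  orig:{A,S}
  T[3,3] 'b' = {A,S,T2}  orig:{A,S}
  T[4,4] 'c' = {T0}  orig:{}
  T[5,5] 'b' = {A,S,T2}  orig:{A,S}
  T[0,1] 'dd' = {S}
  T[1,2] 'db' = ∅
  T[2,3] 'bb' = ∅
  T[3,4] 'bc' = ∅
  T[4,5] 'cb' = {X4,X6}  orig:{}
  T[0,2] 'ddb' = ∅
  T[1,3] 'dbb' = ∅
  T[2,4] 'bbc' = ∅
  T[3,5] 'bcb' = {A,S}
  T[0,3] 'ddbb' = ∅
  T[1,4] 'dbbc' = ∅
  T[2,5] 'bbcb' = ∅
  T[0,4] 'ddbbc' = ∅
  T[1,5] 'dbbcb' = ∅
  T[0,5] 'ddbbcb' = ∅

S ∉ T[0,5] ⇒ NO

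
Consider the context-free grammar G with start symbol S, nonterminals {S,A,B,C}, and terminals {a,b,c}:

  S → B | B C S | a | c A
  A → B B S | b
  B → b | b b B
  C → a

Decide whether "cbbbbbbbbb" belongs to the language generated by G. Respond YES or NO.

CNF form of G:
  S -> B X4 | T0 X5 | T1 A | a | b
  A -> B X2 | b
  B -> T0 X3 | b
  C -> a
  T0 -> b
  T1 -> c
  X2 -> B S
  X3 -> T0 B
  X4 -> C S
  X5 -> T0 B

Fill CYK table bottom-up:
  cell(0,0) c: {T1}  orig:{}
  cell(1,1) b: {A,B,S,T0}  orig:{A,B,S}
  cell(2,2) b: {A,B,S,T0}  orig:{A,B,S}
  cell(3,3) b: {A,B,S,T0}  orig:{A,B,S}
  cell(4,4) b: {A,B,S,T0}  orig:{A,B,S}
  cell(5,5) b: {A,B,S,T0}  orig:{A,B,S}
  cell(6,6) b: {A,B,S,T0}  orig:{A,B,S}
  cell(7,7) b: {A,B,S,T0}  orig:{A,B,S}
  cell(8,8) b: {A,B,S,T0}  orig:{A,B,S}
  cell(9,9) b: {A,B,S,T0}  orig:{A,B,S}
  cell(0,1) cb: {S}
  cell(1,2) bb: {X2,X3,X5}  orig:{}
  cell(2,3) bb: {X2,X3,X5}  orig:{}
  cell(3,4) bb: {X2,X3,X5}  orig:{}
  cell(4,5) bb: {X2,X3,X5}  orig:{}
  cell(5,6) bb: {X2,X3,X5}  orig:{}
  cell(6,7) bb: {X2,X3,X5}  orig:{}
  cell(7,8) bb: {X2,X3,X5}  orig:{}
  cell(8,9) bb: {X2,X3,X5}  orig:{}
  cell(0,2) cbb: ∅
  cell(1,3) bbb: {A,B,S}
  cell(2,4) bbb: {A,B,S}
  cell(3,5) bbb: {A,B,S}
  cell(4,6) bbb: {A,B,S}
  cell(5,7) bbb: {A,B,S}
  cell(6,8) bbb: {A,B,S}
  cell(7,9) bbb: {A,B,S}
  cell(0,3) cbbb: {S}
  cell(1,4) bbbb: {X2,X3,X5}  orig:{}
  cell(2,5) bbbb: {X2,X3,X5}  orig:{}
  cell(3,6) bbbb: {X2,X3,X5}  orig:{}
  cell(4,7) bbbb: {X2,X3,X5}  orig:{}
  cell(5,8) bbbb: {X2,X3,X5}  orig:{}
  cell(6,9) bbbb: {X2,X3,X5}  orig:{}
  cell(0,4) cbbbb: ∅
  cell(1,5) bbbbb: {A,B,S}
  cell(2,6) bbbbb: {A,B,S}
  cell(3,7) bbbbb: {A,B,S}
  cell(4,8) bbbbb: {A,B,S}
  cell(5,9) bbbbb: {A,B,S}
  cell(0,5) cbbbbb: {S}
  cell(1,6) bbbbbb: {X2,X3,X5}  orig:{}
  cell(2,7) bbbbbb: {X2,X3,X5}  orig:{}
  cell(3,8) bbbbbb: {X2,X3,X5}  orig:{}
  cell(4,9) bbbbbb: {X2,X3,X5}  orig:{}
  cell(0,6) cbbbbbb: ∅
  cell(1,7) bbbbbbb: {A,B,S}
  cell(2,8) bbbbbbb: {A,B,S}
  cell(3,9) bbbbbbb: {A,B,S}
  cell(0,7) cbbbbbbb: {S}
  cell(1,8) bbbbbbbb: {X2,X3,X5}  orig:{}
  cell(2,9) bbbbbbbb: {X2,X3,X5}  orig:{}
  cell(0,8) cbbbbbbbb: ∅
  cell(1,9) bbbbbbbbb: {A,B,S}
  cell(0,9) cbbbbbbbbb: {S}

S ∈ T[0,9] ⇒ YES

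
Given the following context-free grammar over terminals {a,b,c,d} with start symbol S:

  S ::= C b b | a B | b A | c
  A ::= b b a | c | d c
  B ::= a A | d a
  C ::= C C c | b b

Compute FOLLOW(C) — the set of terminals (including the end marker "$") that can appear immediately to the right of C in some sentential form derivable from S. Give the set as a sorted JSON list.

Compute FIRST by fixpoint:
iter 1:
  A via A→b b a: +{b}
  A via A→c: +{c}
  A via A→d c: +{d}
  B via B→a A: +{a}
  B via B→d a: +{d}
  C via C→b b: +{b}
  S via S→C b b: +{b}
  S via S→a B: +{a}
  S via S→c: +{c}
  FIRST(S)={a,b,c}  FIRST(A)={b,c,d}  FIRST(B)={a,d}  FIRST(C)={b}
iter 2: (stable)
  FIRST(S)={a,b,c}  FIRST(A)={b,c,d}  FIRST(B)={a,d}  FIRST(C)={b}

FOLLOW sets:
seed FOLLOW(S) with $
[1]
  C→C C c: FOLLOW(C) ⊇ FIRST(C) = {b}; new: +{b}
  C→C C c: FOLLOW(C) ⊇ FIRST(c) = {c}; new: +{c}
  S→a B: FOLLOW(B) ⊇ FOLLOW(S) ⊇ {$}; new: +{$}
  S→b A: FOLLOW(A) ⊇ FOLLOW(S) ⊇ {$}; new: +{$}
  S: {$}  A: {$}  B: {$}  C: {b,c}
[2] — fixpoint
  S: {$}  A: {$}  B: {$}  C: {b,c}

FOLLOW(C) = ["b", "c"]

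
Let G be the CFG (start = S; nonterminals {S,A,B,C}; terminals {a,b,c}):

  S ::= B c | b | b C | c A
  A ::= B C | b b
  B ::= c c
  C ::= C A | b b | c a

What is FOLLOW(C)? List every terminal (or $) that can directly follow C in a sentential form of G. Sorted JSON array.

FIRST iteration:
[1]
  A via A→b b: +{b}
  B via B→c c: +{c}
  C via C→b b: +{b}
  C via C→c a: +{c}
  S via S→B c: +{c}
  S via S→b: +{b}
  S: {b,c}  A: {b}  B: {c}  C: {b,c}
[2]
  A via A→B C: +{c}
  S: {b,c}  A: {b,c}  B: {c}  C: {b,c}
[3] — fixpoint
  S: {b,c}  A: {b,c}  B: {c}  C: {b,c}

FOLLOW iteration:
initialize: $ ∈ FOLLOW(S)
[1]
  A→B C: FOLLOW(B) ⊇ FIRST(C) = {b,c}; new: +{b,c}
  C→C A: FOLLOW(C) ⊇ FIRST(A) = {b,c}; new: +{b,c}
  C→C A: FOLLOW(A) ⊇ FOLLOW(C) ⊇ {b,c}; new: +{b,c}
  S→b C: FOLLOW(C) ⊇ FOLLOW(S) ⊇ {$}; new: +{$}
  S→c A: FOLLOW(A) ⊇ FOLLOW(S) ⊇ {$}; new: +{$}
  FOLLOW(S)={$}  FOLLOW(A)={$,b,c}  FOLLOW(B)={b,c}  FOLLOW(C)={$,b,c}
[2] (stable)
  FOLLOW(S)={$}  FOLLOW(A)={$,b,c}  FOLLOW(B)={b,c}  FOLLOW(C)={$,b,c}

FOLLOW(C) = ["$", "b", "c"]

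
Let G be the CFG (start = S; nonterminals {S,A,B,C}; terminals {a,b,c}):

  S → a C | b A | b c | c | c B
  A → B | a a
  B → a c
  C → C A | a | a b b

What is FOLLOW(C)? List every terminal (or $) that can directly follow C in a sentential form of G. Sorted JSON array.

Compute FIRST by fixpoint:
pass 1:
  A via A→a a: +{a}
  B via B→a c: +{a}
  C via C→a: +{a}
  S via S→a C: +{a}
  S via S→b A: +{b}
  S via S→c: +{c}
  FIRST[S]={a,b,c}  FIRST[A]={a}  FIRST[B]={a}  FIRST[C]={a}
pass 2: (stable)
  FIRST[S]={a,b,c}  FIRST[A]={a}  FIRST[B]={a}  FIRST[C]={a}

FOLLOW iteration:
seed FOLLOW(S) with $
round 1:
  C→C A: FOLLOW(C) ⊇ FIRST(A) = {a}; new: +{a}
  C→C A: FOLLOW(A) ⊇ FOLLOW(C) ⊇ {a}; new: +{a}
  S→a C: FOLLOW(C) ⊇ FOLLOW(S) ⊇ {$}; new: +{$}
  S→b A: FOLLOW(A) ⊇ FOLLOW(S) ⊇ {$}; new: +{$}
  S→c B: FOLLOW(B) ⊇ FOLLOW(S) ⊇ {$}; new: +{$}
  FOLLOW[S]={$}  FOLLOW[A]={$,a}  FOLLOW[B]={$}  FOLLOW[C]={$,a}
round 2:
  A→B: FOLLOW(B) ⊇ FOLLOW(A) ⊇ {$,a}; new: +{a}
  FOLLOW[S]={$}  FOLLOW[A]={$,a}  FOLLOW[B]={$,a}  FOLLOW[C]={$,a}
round 3: done
  FOLLOW[S]={$}  FOLLOW[A]={$,a}  FOLLOW[B]={$,a}  FOLLOW[C]={$,a}

FOLLOW(C) = ["$", "a"]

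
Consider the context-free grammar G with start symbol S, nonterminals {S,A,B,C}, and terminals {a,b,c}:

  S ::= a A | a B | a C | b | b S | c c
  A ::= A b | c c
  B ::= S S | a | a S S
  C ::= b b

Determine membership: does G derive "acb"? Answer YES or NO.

CNF form of G:
  S -> T0 S | T1 T1 | T2 A | T2 B | T2 C | b
  A -> A T0 | T1 T1
  B -> S S | T2 X3 | a
  C -> T0 T0
  T0 -> b
  T1 -> c
  T2 -> a
  X3 -> S S

CYK table (by increasing span):
  cell(0,0) a: {B,T2}  orig:{B}
  cell(1,1) c: {T1}  orig:{}
  cell(2,2) b: {S,T0}  orig:{S}
  cell(0,1) ac: ∅
  cell(1,2) cb: ∅
  cell(0,2) acb: ∅

S ∉ T[0,2] ⇒ NO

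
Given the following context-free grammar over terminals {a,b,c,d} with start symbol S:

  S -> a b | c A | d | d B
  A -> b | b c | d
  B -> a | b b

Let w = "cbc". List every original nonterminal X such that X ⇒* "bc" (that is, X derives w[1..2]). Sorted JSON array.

CNF form of G:
  S -> T1 A | T2 T0 | T3 B | d
  A -> T0 T1 | b | d
  B -> T0 T0 | a
  T0 -> b
  T1 -> c
  T2 -> a
  T3 -> d

Fill CYK table bottom-up — only the sub-triangle for w[1..2]:
  [1..1]={A,T0}  "b"  orig:{A}
  [2..2]={T1}  "c"  orig:{}
  [1..2]={A}  "bc"

Original NTs in T[1,2] deriving "bc": ["A"]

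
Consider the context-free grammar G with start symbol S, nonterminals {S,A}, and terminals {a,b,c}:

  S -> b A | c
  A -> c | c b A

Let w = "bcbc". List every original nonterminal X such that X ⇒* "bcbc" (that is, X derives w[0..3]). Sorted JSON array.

Convert to CNF:
  S -> T1 A | c
  A -> T0 X2 | c
  T0 -> c
  T1 -> b
  X2 -> T1 A

Fill CYK table bottom-up, restricted to cells inside w[0..3]:
  T[0,0] 'b' = {T1}  orig:{}
  T[1,1] 'c' = {A,S,T0}  orig:{A,S}
  T[2,2] 'b' = {T1}  orig:{}
  T[3,3] 'c' = {A,S,T0}  orig:{A,S}
  T[0,1] 'bc' = {S,X2}  orig:{S}
  T[1,2] 'cb' = ∅
  T[2,3] 'bc' = {S,X2}  orig:{S}
  T[0,2] 'bcb' = ∅
  T[1,3] 'cbc' = {A}
  T[0,3] 'bcbc' = {S,X2}  orig:{S}

Original NTs in T[0,3] deriving "bcbc": ["S"]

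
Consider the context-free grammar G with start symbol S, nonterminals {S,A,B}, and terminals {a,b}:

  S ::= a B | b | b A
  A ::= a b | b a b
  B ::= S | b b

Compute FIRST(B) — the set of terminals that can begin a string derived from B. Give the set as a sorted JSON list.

FIRST iteration:
round 1:
  A via A→a b: +{a}
  A via A→b a b: +{b}
  B via B→b b: +{b}
  S via S→a B: +{a}
  S via S→b: +{b}
  FIRST[S]={a,b}  FIRST[A]={a,b}  FIRST[B]={b}
round 2:
  B via B→S: +{a}
  FIRST[S]={a,b}  FIRST[A]={a,b}  FIRST[B]={a,b}
round 3: (no change)
  FIRST[S]={a,b}  FIRST[A]={a,b}  FIRST[B]={a,b}

FIRST(B) = ["a", "b"]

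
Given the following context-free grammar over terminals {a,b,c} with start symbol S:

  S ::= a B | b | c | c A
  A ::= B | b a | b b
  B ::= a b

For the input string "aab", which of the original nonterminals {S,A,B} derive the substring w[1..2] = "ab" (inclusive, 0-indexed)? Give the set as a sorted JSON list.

CNF form of G:
  S -> T0 B | T2 A | b | c
  A -> T0 T1 | T1 T0 | T1 T1
  B -> T0 T1
  T0 -> a
  T1 -> b
  T2 -> c

CYK fill (cells [i..j] with 1 ≤ i ≤ j ≤ 2 only):
  [1..1]={T0}  "a"  orig:{}
  [2..2]={S,T1}  "b"  orig:{S}
  [1..2]={A,B}  "ab"

Original NTs in T[1,2] deriving "ab": ["A", "B"]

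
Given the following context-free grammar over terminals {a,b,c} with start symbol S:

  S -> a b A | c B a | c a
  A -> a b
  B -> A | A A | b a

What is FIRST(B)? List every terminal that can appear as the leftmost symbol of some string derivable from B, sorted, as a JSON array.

Compute FIRST by fixpoint:
round 1:
  A via A→a b: +{a}
  B via B→A: +{a}
  B via B→b a: +{b}
  S via S→a b A: +{a}
  S via S→c B a: +{c}
  S: {a,c}  A: {a}  B: {a,b}
round 2: (no change)
  S: {a,c}  A: {a}  B: {a,b}

FIRST(B) = ["a", "b"]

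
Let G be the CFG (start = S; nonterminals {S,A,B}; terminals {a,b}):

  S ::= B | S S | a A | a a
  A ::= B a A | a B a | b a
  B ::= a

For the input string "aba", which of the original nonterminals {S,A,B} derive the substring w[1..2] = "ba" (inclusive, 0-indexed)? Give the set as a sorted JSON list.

Convert to CNF:
  S -> S S | T0 A | T0 T0 | a
  A -> B X2 | T0 X3 | T1 T0
  B -> a
  T0 -> a
  T1 -> b
  X2 -> T0 A
  X3 -> B T0

CYK fill — only the sub-triangle for w[1..2]:
  cell(1,1) b: {T1}  orig:{}
  cell(2,2) a: {B,S,T0}  orig:{B,S}
  cell(1,2) ba: {A}

Original NTs in T[1,2] deriving "ba": ["A"]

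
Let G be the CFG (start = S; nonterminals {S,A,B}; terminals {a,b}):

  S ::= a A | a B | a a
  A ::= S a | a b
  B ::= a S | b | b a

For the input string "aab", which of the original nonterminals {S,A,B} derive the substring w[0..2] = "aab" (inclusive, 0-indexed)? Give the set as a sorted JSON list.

Convert to CNF:
  S -> T0 A | T0 B | T0 T0
  A -> S T0 | T0 T1
  B -> T0 S | T1 T0 | b
  T0 -> a
  T1 -> b

CYK fill (cells [i..j] with 0 ≤ i ≤ j ≤ 2 only):
  [0..0]={T0}  "a"  orig:{}
  [1..1]={T0}  "a"  orig:{}
  [2..2]={B,T1}  "b"  orig:{B}
  [0..1]={S}  "aa"
  [1..2]={A,S}  "ab"
  [0..2]={B,S}  "aab"

Original NTs in T[0,2] deriving "aab": ["B", "S"]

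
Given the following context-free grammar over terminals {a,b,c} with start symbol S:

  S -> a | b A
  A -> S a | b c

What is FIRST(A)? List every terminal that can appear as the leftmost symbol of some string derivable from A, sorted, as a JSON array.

FIRST sets, iterate to fixpoint:
[1]
  A via A→b c: +{b}
  S via S→a: +{a}
  S via S→b A: +{b}
  FIRST(S)={a,b}  FIRST(A)={b}
[2]
  A via A→S a: +{a}
  FIRST(S)={a,b}  FIRST(A)={a,b}
[3] done
  FIRST(S)={a,b}  FIRST(A)={a,b}

FIRST(A) = ["a", "b"]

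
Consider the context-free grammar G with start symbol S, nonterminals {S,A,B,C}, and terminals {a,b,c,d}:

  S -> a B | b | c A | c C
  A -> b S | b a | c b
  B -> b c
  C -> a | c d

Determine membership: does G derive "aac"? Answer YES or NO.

Convert to CNF:
  S -> T1 B | T2 A | T2 C | b
  A -> T0 S | T0 T1 | T2 T0
  B -> T0 T2
  C -> T2 T3 | a
  T0 -> b
  T1 -> a
  T2 -> c
  T3 -> d

CYK fill:
  T[0,0] 'a' = {C,T1}  orig:{C}
  T[1,1] 'a' = {C,T1}  orig:{C}
  T[2,2] 'c' = {T2}  orig:{}
  T[0,1] 'aa' = ∅
  T[1,2] 'ac' = ∅
  T[0,2] 'aac' = ∅

S ∉ T[0,2] ⇒ NO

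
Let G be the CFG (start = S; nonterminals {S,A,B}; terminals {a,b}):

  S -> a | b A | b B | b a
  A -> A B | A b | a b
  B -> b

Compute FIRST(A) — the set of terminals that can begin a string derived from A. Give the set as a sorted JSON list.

FIRST sets, iterate to fixpoint:
pass 1:
  A via A→a b: +{a}
  B via B→b: +{b}
  S via S→a: +{a}
  S via S→b A: +{b}
  FIRST(S)={a,b}  FIRST(A)={a}  FIRST(B)={b}
pass 2: (stable)
  FIRST(S)={a,b}  FIRST(A)={a}  FIRST(B)={b}

FIRST(A) = ["a"]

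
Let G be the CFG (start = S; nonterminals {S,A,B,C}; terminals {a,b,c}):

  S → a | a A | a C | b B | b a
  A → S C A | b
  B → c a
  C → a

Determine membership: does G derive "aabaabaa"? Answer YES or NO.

CNF form of G:
  S -> T1 A | T1 C | T2 B | T2 T1 | a
  A -> S X3 | b
  B -> T0 T1
  C -> a
  T0 -> c
  T1 -> a
  T2 -> b
  X3 -> C A

Fill CYK table bottom-up:
  T[0,0] 'a' = {C,S,T1}  orig:{C,S}
  T[1,1] 'a' = {C,S,T1}  orig:{C,S}
  T[2,2] 'b' = {A,T2}  orig:{A}
  T[3,3] 'a' = {C,S,T1}  orig:{C,S}
  T[4,4] 'a' = {C,S,T1}  orig:{C,S}
  T[5,5] 'b' = {A,T2}  orig:{A}
  T[6,6] 'a' = {C,S,T1}  orig:{C,S}
  T[7,7] 'a' = {C,S,T1}  orig:{C,S}
  T[0,1] 'aa' = {S}
  T[1,2] 'ab' = {S,X3}  orig:{S}
  T[2,3] 'ba' = {S}
  T[3,4] 'aa' = {S}
  T[4,5] 'ab' = {S,X3}  orig:{S}
  T[5,6] 'ba' = {S}
  T[6,7] 'aa' = {S}
  T[0,2] 'aab' = {A}
  T[1,3] 'aba' = ∅
  T[2,4] 'baa' = ∅
  T[3,5] 'aab' = {A}
  T[4,6] 'aba' = ∅
  T[5,7] 'baa' = ∅
  T[0,3] 'aaba' = ∅
  T[1,4] 'abaa' = ∅
  T[2,5] 'baab' = {A}
  T[3,6] 'aaba' = ∅
  T[4,7] 'abaa' = ∅
  T[0,4] 'aabaa' = ∅
  T[1,5] 'abaab' = {S,X3}  orig:{S}
  T[2,6] 'baaba' = ∅
  T[3,7] 'aabaa' = ∅
  T[0,5] 'aabaab' = {A}
  T[1,6] 'abaaba' = ∅
  T[2,7] 'baabaa' = ∅
  T[0,6] 'aabaaba' = ∅
  T[1,7] 'abaabaa' = ∅
  T[0,7] 'aabaabaa' = ∅

S ∉ T[0,7] ⇒ NO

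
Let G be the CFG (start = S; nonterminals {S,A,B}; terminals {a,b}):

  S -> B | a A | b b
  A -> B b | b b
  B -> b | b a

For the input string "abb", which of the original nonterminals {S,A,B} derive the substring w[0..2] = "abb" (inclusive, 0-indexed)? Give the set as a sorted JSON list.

Convert to CNF:
  S -> T0 T0 | T0 T1 | T1 A | b
  A -> B T0 | T0 T0
  B -> T0 T1 | b
  T0 -> b
  T1 -> a

Fill CYK table bottom-up (cells [i..j] with 0 ≤ i ≤ j ≤ 2 only):
  [0..0]={T1}  "a"  orig:{}
  [1..1]={B,S,T0}  "b"  orig:{B,S}
  [2..2]={B,S,T0}  "b"  orig:{B,S}
  [0..1]=∅  "ab"
  [1..2]={A,S}  "bb"
  [0..2]={S}  "abb"

Original NTs in T[0,2] deriving "abb": ["S"]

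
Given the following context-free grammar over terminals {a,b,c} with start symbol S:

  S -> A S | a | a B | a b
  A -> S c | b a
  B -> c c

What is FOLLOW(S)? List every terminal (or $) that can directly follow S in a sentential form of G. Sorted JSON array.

FIRST iteration:
[1]
  A via A→b a: +{b}
  B via B→c c: +{c}
  S via S→A S: +{b}
  S via S→a: +{a}
  S: {a,b}  A: {b}  B: {c}
[2]
  A via A→S c: +{a}
  S: {a,b}  A: {a,b}  B: {c}
[3] (no change)
  S: {a,b}  A: {a,b}  B: {c}

FOLLOW iteration:
FOLLOW(S) := {$}
round 1:
  A→S c: FOLLOW(S) ⊇ FIRST(c) = {c}; new: +{c}
  S→A S: FOLLOW(A) ⊇ FIRST(S) = {a,b}; new: +{a,b}
  S→a B: FOLLOW(B) ⊇ FOLLOW(S) ⊇ {$,c}; new: +{$,c}
  S: {$,c}  A: {a,b}  B: {$,c}
round 2: (stable)
  S: {$,c}  A: {a,b}  B: {$,c}

FOLLOW(S) = ["$", "c"]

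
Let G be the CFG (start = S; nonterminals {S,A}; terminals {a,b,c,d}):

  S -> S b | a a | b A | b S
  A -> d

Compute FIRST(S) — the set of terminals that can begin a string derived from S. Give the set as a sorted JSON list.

Compute FIRST by fixpoint:
round 1:
  A via A→d: +{d}
  S via S→a a: +{a}
  S via S→b A: +{b}
  S: {a,b}  A: {d}
round 2: (no change)
  S: {a,b}  A: {d}

FIRST(S) = ["a", "b"]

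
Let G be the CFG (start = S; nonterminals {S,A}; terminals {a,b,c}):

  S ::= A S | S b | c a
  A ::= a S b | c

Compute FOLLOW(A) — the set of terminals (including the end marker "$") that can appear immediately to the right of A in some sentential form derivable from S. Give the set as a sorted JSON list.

FIRST iteration:
round 1:
  A via A→a S b: +{a}
  A via A→c: +{c}
  S via S→A S: +{a,c}
  S: {a,c}  A: {a,c}
round 2: — fixpoint
  S: {a,c}  A: {a,c}

FOLLOW iteration:
seed FOLLOW(S) with $
round 1:
  A→a S b: FOLLOW(S) ⊇ FIRST(b) = {b}; new: +{b}
  S→A S: FOLLOW(A) ⊇ FIRST(S) = {a,c}; new: +{a,c}
  FOLLOW[S]={$,b}  FOLLOW[A]={a,c}
round 2: (stable)
  FOLLOW[S]={$,b}  FOLLOW[A]={a,c}

FOLLOW(A) = ["a", "c"]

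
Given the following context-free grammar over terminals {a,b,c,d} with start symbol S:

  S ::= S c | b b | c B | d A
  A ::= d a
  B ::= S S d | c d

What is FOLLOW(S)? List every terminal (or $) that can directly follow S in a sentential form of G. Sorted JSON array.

FIRST iteration:
[1]
  A via A→d a: +{d}
  B via B→c d: +{c}
  S via S→b b: +{b}
  S via S→c B: +{c}
  S via S→d A: +{d}
  FIRST(S)={b,c,d}  FIRST(A)={d}  FIRST(B)={c}
[2]
  B via B→S S d: +{b,d}
  FIRST(S)={b,c,d}  FIRST(A)={d}  FIRST(B)={b,c,d}
[3] (no change)
  FIRST(S)={b,c,d}  FIRST(A)={d}  FIRST(B)={b,c,d}

FOLLOW sets:
seed FOLLOW(S) with $
iter 1:
  B→S S d: FOLLOW(S) ⊇ FIRST(S) = {b,c,d}; new: +{b,c,d}
  S→c B: FOLLOW(B) ⊇ FOLLOW(S) ⊇ {$,b,c,d}; new: +{$,b,c,d}
  S→d A: FOLLOW(A) ⊇ FOLLOW(S) ⊇ {$,b,c,d}; new: +{$,b,c,d}
  FOLLOW(S)={$,b,c,d}  FOLLOW(A)={$,b,c,d}  FOLLOW(B)={$,b,c,d}
iter 2: done
  FOLLOW(S)={$,b,c,d}  FOLLOW(A)={$,b,c,d}  FOLLOW(B)={$,b,c,d}

FOLLOW(S) = ["$", "b", "c", "d"]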